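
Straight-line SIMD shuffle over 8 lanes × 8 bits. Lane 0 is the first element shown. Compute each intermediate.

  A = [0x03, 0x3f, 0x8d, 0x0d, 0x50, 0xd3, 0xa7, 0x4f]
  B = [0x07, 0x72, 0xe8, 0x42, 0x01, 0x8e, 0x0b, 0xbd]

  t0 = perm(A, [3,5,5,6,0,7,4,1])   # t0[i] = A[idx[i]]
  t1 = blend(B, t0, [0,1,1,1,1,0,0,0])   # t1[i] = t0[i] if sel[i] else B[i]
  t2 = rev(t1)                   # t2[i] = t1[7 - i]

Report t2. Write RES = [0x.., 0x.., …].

RES = [ 0xbd  0x0b  0x8e  0x03  0xa7  0xd3  0xd3  0x07 ]

→ t0 |0d|d3|d3|a7|03|4f|50|3f|
→ t1 |07|d3|d3|a7|03|8e|0b|bd|
→ t2 |bd|0b|8e|03|a7|d3|d3|07|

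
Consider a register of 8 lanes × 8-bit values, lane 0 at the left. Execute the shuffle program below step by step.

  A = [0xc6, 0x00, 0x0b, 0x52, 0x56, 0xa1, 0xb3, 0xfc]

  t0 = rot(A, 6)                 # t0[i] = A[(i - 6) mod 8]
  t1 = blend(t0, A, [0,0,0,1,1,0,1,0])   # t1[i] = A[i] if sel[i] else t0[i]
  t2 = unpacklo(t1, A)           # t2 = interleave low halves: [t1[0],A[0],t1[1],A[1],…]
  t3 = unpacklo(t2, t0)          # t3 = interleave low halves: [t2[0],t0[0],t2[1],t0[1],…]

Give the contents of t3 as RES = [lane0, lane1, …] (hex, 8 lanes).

RES = [0x0b, 0x0b, 0xc6, 0x52, 0x52, 0x56, 0x00, 0xa1]

t0 = [0x0b, 0x52, 0x56, 0xa1, 0xb3, 0xfc, 0xc6, 0x00]
t1 = [0x0b, 0x52, 0x56, 0x52, 0x56, 0xfc, 0xb3, 0x00]
t2 = [0x0b, 0xc6, 0x52, 0x00, 0x56, 0x0b, 0x52, 0x52]
t3 = [0x0b, 0x0b, 0xc6, 0x52, 0x52, 0x56, 0x00, 0xa1]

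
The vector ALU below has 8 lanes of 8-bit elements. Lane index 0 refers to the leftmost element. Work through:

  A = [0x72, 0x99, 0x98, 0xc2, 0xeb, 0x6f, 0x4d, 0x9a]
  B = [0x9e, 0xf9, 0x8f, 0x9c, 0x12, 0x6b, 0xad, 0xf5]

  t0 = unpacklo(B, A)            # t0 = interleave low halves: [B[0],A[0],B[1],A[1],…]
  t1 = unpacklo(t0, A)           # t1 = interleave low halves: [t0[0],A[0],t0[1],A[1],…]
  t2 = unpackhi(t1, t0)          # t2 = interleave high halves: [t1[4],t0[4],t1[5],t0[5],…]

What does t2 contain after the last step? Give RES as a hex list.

  t0: 9e 72 f9 99 8f 98 9c c2
  t1: 9e 72 72 99 f9 98 99 c2
  t2: f9 8f 98 98 99 9c c2 c2

RES = [ 0xf9  0x8f  0x98  0x98  0x99  0x9c  0xc2  0xc2 ]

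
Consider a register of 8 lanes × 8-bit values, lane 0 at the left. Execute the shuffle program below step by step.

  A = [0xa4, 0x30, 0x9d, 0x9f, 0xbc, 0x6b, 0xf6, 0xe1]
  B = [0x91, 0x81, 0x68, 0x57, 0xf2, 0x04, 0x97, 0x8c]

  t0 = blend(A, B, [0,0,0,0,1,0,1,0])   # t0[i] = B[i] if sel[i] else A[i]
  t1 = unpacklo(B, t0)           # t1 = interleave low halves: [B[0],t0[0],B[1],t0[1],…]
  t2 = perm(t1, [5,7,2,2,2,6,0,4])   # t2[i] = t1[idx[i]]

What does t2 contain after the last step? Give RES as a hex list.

t0 = [0xa4, 0x30, 0x9d, 0x9f, 0xf2, 0x6b, 0x97, 0xe1]
t1 = [0x91, 0xa4, 0x81, 0x30, 0x68, 0x9d, 0x57, 0x9f]
t2 = [0x9d, 0x9f, 0x81, 0x81, 0x81, 0x57, 0x91, 0x68]

RES = [0x9d, 0x9f, 0x81, 0x81, 0x81, 0x57, 0x91, 0x68]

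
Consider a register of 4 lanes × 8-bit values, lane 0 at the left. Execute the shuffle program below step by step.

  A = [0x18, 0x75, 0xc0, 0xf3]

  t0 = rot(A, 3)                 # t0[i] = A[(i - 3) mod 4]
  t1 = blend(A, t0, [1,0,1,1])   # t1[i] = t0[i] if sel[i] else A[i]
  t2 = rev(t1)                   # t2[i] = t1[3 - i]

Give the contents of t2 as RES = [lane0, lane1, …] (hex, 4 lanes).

RES = [ 0x18  0xf3  0x75  0x75 ]

  t0: 75 c0 f3 18
  t1: 75 75 f3 18
  t2: 18 f3 75 75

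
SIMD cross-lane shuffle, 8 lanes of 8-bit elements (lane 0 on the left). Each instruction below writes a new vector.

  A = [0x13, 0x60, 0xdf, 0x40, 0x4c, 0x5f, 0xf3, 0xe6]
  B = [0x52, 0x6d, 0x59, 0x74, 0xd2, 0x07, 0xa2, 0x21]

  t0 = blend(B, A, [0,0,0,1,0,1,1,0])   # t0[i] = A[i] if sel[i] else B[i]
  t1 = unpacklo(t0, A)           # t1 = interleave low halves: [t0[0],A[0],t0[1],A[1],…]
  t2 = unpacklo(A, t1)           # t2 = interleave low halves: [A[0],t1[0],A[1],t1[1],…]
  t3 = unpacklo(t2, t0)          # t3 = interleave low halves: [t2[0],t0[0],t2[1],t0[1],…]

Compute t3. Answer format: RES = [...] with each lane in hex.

t0 = [0x52, 0x6d, 0x59, 0x40, 0xd2, 0x5f, 0xf3, 0x21]
t1 = [0x52, 0x13, 0x6d, 0x60, 0x59, 0xdf, 0x40, 0x40]
t2 = [0x13, 0x52, 0x60, 0x13, 0xdf, 0x6d, 0x40, 0x60]
t3 = [0x13, 0x52, 0x52, 0x6d, 0x60, 0x59, 0x13, 0x40]

RES = [ 0x13  0x52  0x52  0x6d  0x60  0x59  0x13  0x40 ]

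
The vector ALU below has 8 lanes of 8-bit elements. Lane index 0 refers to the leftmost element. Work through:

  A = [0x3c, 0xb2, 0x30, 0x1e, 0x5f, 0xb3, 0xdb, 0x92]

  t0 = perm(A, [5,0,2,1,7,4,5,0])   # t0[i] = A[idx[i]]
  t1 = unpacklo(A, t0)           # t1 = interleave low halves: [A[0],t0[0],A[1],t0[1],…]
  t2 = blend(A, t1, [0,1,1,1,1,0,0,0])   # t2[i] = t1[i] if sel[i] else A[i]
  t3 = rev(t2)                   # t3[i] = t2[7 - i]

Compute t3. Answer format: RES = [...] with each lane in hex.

RES = [ 0x92  0xdb  0xb3  0x30  0x3c  0xb2  0xb3  0x3c ]

  t0: b3 3c 30 b2 92 5f b3 3c
  t1: 3c b3 b2 3c 30 30 1e b2
  t2: 3c b3 b2 3c 30 b3 db 92
  t3: 92 db b3 30 3c b2 b3 3c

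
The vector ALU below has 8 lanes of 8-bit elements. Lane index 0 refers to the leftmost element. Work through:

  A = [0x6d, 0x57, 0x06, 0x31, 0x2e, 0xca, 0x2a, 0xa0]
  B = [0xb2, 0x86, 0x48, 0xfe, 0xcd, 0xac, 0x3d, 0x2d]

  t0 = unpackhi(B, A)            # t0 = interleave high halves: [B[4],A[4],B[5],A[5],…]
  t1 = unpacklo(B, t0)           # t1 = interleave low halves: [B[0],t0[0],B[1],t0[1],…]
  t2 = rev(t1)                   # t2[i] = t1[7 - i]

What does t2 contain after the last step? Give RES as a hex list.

RES = [0xca, 0xfe, 0xac, 0x48, 0x2e, 0x86, 0xcd, 0xb2]

→ t0 |cd|2e|ac|ca|3d|2a|2d|a0|
→ t1 |b2|cd|86|2e|48|ac|fe|ca|
→ t2 |ca|fe|ac|48|2e|86|cd|b2|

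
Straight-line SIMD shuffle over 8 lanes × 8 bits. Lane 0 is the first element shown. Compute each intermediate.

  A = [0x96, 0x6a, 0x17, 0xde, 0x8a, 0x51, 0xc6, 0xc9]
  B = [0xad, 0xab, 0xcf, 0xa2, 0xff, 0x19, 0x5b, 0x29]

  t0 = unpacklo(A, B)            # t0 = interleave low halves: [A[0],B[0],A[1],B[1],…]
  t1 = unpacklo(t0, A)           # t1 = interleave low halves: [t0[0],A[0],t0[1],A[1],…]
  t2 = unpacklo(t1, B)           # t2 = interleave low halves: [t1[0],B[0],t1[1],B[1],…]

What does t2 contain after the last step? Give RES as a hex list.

t0 = [0x96, 0xad, 0x6a, 0xab, 0x17, 0xcf, 0xde, 0xa2]
t1 = [0x96, 0x96, 0xad, 0x6a, 0x6a, 0x17, 0xab, 0xde]
t2 = [0x96, 0xad, 0x96, 0xab, 0xad, 0xcf, 0x6a, 0xa2]

RES = [ 0x96  0xad  0x96  0xab  0xad  0xcf  0x6a  0xa2 ]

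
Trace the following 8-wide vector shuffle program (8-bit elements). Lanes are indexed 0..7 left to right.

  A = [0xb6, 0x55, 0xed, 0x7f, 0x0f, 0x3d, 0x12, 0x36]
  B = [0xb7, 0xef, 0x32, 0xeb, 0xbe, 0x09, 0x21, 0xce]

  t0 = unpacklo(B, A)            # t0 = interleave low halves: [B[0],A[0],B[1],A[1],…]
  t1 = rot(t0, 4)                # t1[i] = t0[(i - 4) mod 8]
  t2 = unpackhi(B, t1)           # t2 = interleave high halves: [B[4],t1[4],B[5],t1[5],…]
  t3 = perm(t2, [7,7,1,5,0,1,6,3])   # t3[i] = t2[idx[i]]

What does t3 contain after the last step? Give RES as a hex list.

RES = [ 0x55  0x55  0xb7  0xef  0xbe  0xb7  0xce  0xb6 ]

  t0: b7 b6 ef 55 32 ed eb 7f
  t1: 32 ed eb 7f b7 b6 ef 55
  t2: be b7 09 b6 21 ef ce 55
  t3: 55 55 b7 ef be b7 ce b6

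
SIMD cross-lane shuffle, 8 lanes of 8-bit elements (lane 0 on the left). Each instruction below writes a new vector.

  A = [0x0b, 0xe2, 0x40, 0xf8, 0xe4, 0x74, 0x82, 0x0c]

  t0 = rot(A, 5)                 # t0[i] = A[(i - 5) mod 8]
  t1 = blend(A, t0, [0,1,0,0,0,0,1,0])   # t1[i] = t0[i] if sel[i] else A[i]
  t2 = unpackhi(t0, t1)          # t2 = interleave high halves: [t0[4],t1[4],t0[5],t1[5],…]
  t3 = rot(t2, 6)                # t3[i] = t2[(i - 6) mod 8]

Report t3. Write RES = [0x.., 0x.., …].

RES = [0x0b, 0x74, 0xe2, 0xe2, 0x40, 0x0c, 0x0c, 0xe4]

→ t0 |f8|e4|74|82|0c|0b|e2|40|
→ t1 |0b|e4|40|f8|e4|74|e2|0c|
→ t2 |0c|e4|0b|74|e2|e2|40|0c|
→ t3 |0b|74|e2|e2|40|0c|0c|e4|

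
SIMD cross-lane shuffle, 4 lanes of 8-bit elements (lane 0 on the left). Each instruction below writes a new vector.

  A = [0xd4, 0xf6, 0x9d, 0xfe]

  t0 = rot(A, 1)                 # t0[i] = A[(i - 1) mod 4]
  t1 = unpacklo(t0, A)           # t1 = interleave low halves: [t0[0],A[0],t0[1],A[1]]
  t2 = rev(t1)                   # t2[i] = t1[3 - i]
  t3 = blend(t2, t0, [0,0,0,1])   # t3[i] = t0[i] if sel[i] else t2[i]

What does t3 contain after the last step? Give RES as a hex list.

RES = [0xf6, 0xd4, 0xd4, 0x9d]

→ t0 |fe|d4|f6|9d|
→ t1 |fe|d4|d4|f6|
→ t2 |f6|d4|d4|fe|
→ t3 |f6|d4|d4|9d|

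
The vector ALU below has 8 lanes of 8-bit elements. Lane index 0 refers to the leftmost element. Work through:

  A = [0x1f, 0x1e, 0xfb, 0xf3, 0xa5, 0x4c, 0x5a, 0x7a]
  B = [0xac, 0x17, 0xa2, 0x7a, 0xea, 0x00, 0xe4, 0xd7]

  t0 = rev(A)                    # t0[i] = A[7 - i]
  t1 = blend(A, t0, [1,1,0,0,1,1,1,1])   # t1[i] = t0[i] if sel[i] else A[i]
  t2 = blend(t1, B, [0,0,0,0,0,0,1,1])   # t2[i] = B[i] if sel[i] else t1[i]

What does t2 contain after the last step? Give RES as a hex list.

→ t0 |7a|5a|4c|a5|f3|fb|1e|1f|
→ t1 |7a|5a|fb|f3|f3|fb|1e|1f|
→ t2 |7a|5a|fb|f3|f3|fb|e4|d7|

RES = [ 0x7a  0x5a  0xfb  0xf3  0xf3  0xfb  0xe4  0xd7 ]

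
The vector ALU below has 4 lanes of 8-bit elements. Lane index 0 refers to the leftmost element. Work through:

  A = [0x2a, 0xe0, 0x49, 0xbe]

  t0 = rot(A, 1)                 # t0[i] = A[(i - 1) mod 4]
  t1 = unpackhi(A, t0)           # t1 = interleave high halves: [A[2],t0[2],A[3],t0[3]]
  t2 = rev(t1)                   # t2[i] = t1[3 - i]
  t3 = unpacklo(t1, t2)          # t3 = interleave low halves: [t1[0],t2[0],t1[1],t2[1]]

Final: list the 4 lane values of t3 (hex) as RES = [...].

→ t0 |be|2a|e0|49|
→ t1 |49|e0|be|49|
→ t2 |49|be|e0|49|
→ t3 |49|49|e0|be|

RES = [0x49, 0x49, 0xe0, 0xbe]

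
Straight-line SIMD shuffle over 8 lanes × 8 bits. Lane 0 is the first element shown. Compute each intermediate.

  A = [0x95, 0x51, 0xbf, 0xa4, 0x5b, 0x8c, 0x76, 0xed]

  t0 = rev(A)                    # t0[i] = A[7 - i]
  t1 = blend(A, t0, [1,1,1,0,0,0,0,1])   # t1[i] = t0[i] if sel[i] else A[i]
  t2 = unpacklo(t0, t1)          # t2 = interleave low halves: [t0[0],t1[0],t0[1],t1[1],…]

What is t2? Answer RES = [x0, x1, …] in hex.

RES = [ 0xed  0xed  0x76  0x76  0x8c  0x8c  0x5b  0xa4 ]

  t0: ed 76 8c 5b a4 bf 51 95
  t1: ed 76 8c a4 5b 8c 76 95
  t2: ed ed 76 76 8c 8c 5b a4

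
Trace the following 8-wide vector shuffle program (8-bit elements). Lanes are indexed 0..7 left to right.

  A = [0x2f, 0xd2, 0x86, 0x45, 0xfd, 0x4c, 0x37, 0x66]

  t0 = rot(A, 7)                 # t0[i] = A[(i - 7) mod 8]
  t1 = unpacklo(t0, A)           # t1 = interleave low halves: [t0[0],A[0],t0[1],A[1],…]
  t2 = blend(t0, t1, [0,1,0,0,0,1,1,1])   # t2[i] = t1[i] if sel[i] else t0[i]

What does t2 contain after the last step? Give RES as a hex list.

RES = [ 0xd2  0x2f  0x45  0xfd  0x4c  0x86  0xfd  0x45 ]

→ t0 |d2|86|45|fd|4c|37|66|2f|
→ t1 |d2|2f|86|d2|45|86|fd|45|
→ t2 |d2|2f|45|fd|4c|86|fd|45|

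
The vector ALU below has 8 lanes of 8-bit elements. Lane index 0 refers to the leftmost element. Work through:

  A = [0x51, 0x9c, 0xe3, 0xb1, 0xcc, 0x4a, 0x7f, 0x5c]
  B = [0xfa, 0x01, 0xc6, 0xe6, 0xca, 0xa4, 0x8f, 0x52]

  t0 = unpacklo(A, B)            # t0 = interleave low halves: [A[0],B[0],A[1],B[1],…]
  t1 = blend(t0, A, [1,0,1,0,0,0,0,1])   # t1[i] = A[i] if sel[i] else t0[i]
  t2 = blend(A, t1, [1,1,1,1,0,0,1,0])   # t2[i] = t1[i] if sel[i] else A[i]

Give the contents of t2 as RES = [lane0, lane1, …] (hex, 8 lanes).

→ t0 |51|fa|9c|01|e3|c6|b1|e6|
→ t1 |51|fa|e3|01|e3|c6|b1|5c|
→ t2 |51|fa|e3|01|cc|4a|b1|5c|

RES = [ 0x51  0xfa  0xe3  0x01  0xcc  0x4a  0xb1  0x5c ]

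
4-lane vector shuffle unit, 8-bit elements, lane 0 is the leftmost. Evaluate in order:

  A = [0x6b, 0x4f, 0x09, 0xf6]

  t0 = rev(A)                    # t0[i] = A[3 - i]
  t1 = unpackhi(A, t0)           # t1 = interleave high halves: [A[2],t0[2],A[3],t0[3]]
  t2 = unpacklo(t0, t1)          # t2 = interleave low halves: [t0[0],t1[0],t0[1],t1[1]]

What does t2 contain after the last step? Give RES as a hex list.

t0 = [0xf6, 0x09, 0x4f, 0x6b]
t1 = [0x09, 0x4f, 0xf6, 0x6b]
t2 = [0xf6, 0x09, 0x09, 0x4f]

RES = [ 0xf6  0x09  0x09  0x4f ]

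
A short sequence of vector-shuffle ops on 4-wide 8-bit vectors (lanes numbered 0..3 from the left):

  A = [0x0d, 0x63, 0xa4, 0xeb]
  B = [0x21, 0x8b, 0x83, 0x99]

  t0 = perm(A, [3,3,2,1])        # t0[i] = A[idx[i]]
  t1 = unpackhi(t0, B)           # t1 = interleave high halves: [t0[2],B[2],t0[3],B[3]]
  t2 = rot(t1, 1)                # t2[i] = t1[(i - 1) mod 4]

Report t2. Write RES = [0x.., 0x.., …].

RES = [0x99, 0xa4, 0x83, 0x63]

→ t0 |eb|eb|a4|63|
→ t1 |a4|83|63|99|
→ t2 |99|a4|83|63|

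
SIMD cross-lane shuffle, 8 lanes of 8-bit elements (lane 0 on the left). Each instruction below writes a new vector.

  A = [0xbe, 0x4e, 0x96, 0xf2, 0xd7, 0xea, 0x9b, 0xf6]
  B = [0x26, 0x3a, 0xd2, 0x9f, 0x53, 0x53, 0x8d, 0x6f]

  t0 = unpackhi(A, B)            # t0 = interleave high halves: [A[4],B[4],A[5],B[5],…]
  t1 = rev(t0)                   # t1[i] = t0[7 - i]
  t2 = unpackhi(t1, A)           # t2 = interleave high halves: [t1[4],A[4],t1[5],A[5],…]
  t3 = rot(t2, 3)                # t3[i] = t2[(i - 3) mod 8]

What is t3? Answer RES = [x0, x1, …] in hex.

RES = [0x9b, 0xd7, 0xf6, 0x53, 0xd7, 0xea, 0xea, 0x53]

  t0: d7 53 ea 53 9b 8d f6 6f
  t1: 6f f6 8d 9b 53 ea 53 d7
  t2: 53 d7 ea ea 53 9b d7 f6
  t3: 9b d7 f6 53 d7 ea ea 53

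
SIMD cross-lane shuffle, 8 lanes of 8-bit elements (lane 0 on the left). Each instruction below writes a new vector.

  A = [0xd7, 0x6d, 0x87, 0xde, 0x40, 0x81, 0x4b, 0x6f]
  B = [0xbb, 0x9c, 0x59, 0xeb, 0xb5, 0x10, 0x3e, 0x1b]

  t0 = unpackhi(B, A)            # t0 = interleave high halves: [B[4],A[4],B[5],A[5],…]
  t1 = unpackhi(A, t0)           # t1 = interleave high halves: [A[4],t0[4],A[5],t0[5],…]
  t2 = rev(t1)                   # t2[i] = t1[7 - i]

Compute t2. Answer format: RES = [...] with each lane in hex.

t0 = [0xb5, 0x40, 0x10, 0x81, 0x3e, 0x4b, 0x1b, 0x6f]
t1 = [0x40, 0x3e, 0x81, 0x4b, 0x4b, 0x1b, 0x6f, 0x6f]
t2 = [0x6f, 0x6f, 0x1b, 0x4b, 0x4b, 0x81, 0x3e, 0x40]

RES = [0x6f, 0x6f, 0x1b, 0x4b, 0x4b, 0x81, 0x3e, 0x40]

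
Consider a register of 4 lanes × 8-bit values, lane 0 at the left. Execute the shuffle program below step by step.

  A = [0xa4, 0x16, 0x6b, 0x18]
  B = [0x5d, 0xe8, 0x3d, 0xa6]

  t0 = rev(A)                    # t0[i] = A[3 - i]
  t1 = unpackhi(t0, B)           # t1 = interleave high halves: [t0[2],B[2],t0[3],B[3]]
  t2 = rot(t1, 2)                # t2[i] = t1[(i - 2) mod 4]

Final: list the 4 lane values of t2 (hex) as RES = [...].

RES = [ 0xa4  0xa6  0x16  0x3d ]

  t0: 18 6b 16 a4
  t1: 16 3d a4 a6
  t2: a4 a6 16 3d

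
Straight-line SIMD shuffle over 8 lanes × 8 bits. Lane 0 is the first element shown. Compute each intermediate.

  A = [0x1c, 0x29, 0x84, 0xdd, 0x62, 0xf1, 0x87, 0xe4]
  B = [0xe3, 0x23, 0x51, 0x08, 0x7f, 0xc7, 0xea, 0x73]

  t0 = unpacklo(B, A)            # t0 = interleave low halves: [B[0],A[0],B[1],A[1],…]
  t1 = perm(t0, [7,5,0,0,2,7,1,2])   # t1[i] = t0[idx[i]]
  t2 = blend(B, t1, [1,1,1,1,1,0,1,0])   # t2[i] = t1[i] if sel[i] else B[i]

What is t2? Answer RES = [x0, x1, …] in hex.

  t0: e3 1c 23 29 51 84 08 dd
  t1: dd 84 e3 e3 23 dd 1c 23
  t2: dd 84 e3 e3 23 c7 1c 73

RES = [0xdd, 0x84, 0xe3, 0xe3, 0x23, 0xc7, 0x1c, 0x73]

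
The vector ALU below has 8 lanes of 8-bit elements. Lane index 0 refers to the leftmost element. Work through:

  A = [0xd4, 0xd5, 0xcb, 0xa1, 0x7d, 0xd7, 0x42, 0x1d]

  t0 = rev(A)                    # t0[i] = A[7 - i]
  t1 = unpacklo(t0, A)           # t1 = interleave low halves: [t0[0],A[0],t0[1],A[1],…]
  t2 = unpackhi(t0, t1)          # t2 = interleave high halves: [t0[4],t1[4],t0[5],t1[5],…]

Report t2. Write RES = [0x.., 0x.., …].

  t0: 1d 42 d7 7d a1 cb d5 d4
  t1: 1d d4 42 d5 d7 cb 7d a1
  t2: a1 d7 cb cb d5 7d d4 a1

RES = [0xa1, 0xd7, 0xcb, 0xcb, 0xd5, 0x7d, 0xd4, 0xa1]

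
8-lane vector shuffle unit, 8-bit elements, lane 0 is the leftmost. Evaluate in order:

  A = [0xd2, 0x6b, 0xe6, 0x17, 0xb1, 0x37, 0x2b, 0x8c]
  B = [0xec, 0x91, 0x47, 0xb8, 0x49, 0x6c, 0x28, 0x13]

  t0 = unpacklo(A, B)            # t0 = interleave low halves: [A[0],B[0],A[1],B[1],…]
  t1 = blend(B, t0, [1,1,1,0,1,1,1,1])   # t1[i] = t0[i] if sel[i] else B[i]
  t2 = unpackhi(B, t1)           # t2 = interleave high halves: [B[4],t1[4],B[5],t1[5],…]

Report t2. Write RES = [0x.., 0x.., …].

→ t0 |d2|ec|6b|91|e6|47|17|b8|
→ t1 |d2|ec|6b|b8|e6|47|17|b8|
→ t2 |49|e6|6c|47|28|17|13|b8|

RES = [ 0x49  0xe6  0x6c  0x47  0x28  0x17  0x13  0xb8 ]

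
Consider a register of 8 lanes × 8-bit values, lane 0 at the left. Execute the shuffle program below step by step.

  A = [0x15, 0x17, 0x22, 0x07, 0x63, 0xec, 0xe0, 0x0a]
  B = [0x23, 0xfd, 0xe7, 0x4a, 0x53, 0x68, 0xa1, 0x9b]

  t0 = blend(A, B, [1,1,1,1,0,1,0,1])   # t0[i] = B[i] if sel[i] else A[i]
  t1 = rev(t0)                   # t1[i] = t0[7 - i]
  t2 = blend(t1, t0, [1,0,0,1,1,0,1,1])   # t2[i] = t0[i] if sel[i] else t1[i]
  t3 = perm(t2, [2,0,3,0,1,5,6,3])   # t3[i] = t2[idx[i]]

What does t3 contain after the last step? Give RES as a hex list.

t0 = [0x23, 0xfd, 0xe7, 0x4a, 0x63, 0x68, 0xe0, 0x9b]
t1 = [0x9b, 0xe0, 0x68, 0x63, 0x4a, 0xe7, 0xfd, 0x23]
t2 = [0x23, 0xe0, 0x68, 0x4a, 0x63, 0xe7, 0xe0, 0x9b]
t3 = [0x68, 0x23, 0x4a, 0x23, 0xe0, 0xe7, 0xe0, 0x4a]

RES = [ 0x68  0x23  0x4a  0x23  0xe0  0xe7  0xe0  0x4a ]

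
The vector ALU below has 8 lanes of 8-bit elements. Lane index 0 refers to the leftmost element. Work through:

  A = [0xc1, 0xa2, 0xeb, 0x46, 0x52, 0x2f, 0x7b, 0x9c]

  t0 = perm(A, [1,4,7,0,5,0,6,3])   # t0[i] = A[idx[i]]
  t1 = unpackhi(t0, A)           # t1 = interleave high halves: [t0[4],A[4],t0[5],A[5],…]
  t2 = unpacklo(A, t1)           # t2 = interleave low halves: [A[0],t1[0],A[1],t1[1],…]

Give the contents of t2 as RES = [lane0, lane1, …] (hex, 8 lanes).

RES = [0xc1, 0x2f, 0xa2, 0x52, 0xeb, 0xc1, 0x46, 0x2f]

  t0: a2 52 9c c1 2f c1 7b 46
  t1: 2f 52 c1 2f 7b 7b 46 9c
  t2: c1 2f a2 52 eb c1 46 2f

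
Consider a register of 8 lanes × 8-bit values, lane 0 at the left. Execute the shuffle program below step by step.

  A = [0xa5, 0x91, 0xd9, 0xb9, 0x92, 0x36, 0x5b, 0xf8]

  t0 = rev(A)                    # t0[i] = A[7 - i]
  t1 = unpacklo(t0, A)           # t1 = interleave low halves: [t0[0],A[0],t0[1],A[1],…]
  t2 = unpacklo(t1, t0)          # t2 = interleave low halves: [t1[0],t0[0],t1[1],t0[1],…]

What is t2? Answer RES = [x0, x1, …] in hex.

RES = [ 0xf8  0xf8  0xa5  0x5b  0x5b  0x36  0x91  0x92 ]

→ t0 |f8|5b|36|92|b9|d9|91|a5|
→ t1 |f8|a5|5b|91|36|d9|92|b9|
→ t2 |f8|f8|a5|5b|5b|36|91|92|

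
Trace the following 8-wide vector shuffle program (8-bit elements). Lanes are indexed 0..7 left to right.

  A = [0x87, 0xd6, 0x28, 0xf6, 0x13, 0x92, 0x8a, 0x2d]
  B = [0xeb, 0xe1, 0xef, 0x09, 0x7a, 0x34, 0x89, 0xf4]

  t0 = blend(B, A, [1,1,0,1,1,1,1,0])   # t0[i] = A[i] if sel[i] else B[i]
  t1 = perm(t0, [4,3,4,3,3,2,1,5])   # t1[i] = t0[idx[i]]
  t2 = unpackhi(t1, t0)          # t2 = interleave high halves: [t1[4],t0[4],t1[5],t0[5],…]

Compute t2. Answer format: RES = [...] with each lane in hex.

RES = [ 0xf6  0x13  0xef  0x92  0xd6  0x8a  0x92  0xf4 ]

→ t0 |87|d6|ef|f6|13|92|8a|f4|
→ t1 |13|f6|13|f6|f6|ef|d6|92|
→ t2 |f6|13|ef|92|d6|8a|92|f4|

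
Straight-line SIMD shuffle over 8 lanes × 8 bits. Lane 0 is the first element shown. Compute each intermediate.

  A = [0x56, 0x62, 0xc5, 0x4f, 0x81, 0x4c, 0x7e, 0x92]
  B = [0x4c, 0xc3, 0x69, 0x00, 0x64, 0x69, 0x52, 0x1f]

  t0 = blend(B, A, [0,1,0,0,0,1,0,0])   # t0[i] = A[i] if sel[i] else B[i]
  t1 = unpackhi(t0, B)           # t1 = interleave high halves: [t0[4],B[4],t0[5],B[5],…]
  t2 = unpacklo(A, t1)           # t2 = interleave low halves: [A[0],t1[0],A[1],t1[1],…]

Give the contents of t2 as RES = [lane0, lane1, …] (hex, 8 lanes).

→ t0 |4c|62|69|00|64|4c|52|1f|
→ t1 |64|64|4c|69|52|52|1f|1f|
→ t2 |56|64|62|64|c5|4c|4f|69|

RES = [ 0x56  0x64  0x62  0x64  0xc5  0x4c  0x4f  0x69 ]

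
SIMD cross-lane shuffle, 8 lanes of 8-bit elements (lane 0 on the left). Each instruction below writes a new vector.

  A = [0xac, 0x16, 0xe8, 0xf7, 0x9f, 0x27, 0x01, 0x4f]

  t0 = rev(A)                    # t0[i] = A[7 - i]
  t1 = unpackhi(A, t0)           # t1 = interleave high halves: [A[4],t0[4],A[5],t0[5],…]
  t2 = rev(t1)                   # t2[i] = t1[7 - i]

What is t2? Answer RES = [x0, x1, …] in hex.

RES = [0xac, 0x4f, 0x16, 0x01, 0xe8, 0x27, 0xf7, 0x9f]

  t0: 4f 01 27 9f f7 e8 16 ac
  t1: 9f f7 27 e8 01 16 4f ac
  t2: ac 4f 16 01 e8 27 f7 9f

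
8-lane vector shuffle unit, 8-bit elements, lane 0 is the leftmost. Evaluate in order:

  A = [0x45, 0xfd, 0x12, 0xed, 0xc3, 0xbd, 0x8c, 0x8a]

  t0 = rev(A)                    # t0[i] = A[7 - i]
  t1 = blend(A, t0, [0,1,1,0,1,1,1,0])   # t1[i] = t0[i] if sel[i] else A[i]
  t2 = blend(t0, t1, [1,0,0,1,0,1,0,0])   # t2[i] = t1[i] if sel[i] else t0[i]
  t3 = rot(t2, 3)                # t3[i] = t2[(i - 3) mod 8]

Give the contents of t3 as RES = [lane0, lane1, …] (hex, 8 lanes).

t0 = [0x8a, 0x8c, 0xbd, 0xc3, 0xed, 0x12, 0xfd, 0x45]
t1 = [0x45, 0x8c, 0xbd, 0xed, 0xed, 0x12, 0xfd, 0x8a]
t2 = [0x45, 0x8c, 0xbd, 0xed, 0xed, 0x12, 0xfd, 0x45]
t3 = [0x12, 0xfd, 0x45, 0x45, 0x8c, 0xbd, 0xed, 0xed]

RES = [0x12, 0xfd, 0x45, 0x45, 0x8c, 0xbd, 0xed, 0xed]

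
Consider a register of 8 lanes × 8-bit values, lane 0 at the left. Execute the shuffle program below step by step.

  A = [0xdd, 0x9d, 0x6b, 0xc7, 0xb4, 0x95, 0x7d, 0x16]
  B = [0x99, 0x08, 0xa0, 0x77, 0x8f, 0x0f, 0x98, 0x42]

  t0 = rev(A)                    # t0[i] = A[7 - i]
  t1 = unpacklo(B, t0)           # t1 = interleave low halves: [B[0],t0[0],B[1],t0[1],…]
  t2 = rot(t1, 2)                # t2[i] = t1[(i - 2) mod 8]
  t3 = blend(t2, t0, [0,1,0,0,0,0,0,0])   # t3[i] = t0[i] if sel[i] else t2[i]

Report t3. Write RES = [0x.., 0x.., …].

→ t0 |16|7d|95|b4|c7|6b|9d|dd|
→ t1 |99|16|08|7d|a0|95|77|b4|
→ t2 |77|b4|99|16|08|7d|a0|95|
→ t3 |77|7d|99|16|08|7d|a0|95|

RES = [0x77, 0x7d, 0x99, 0x16, 0x08, 0x7d, 0xa0, 0x95]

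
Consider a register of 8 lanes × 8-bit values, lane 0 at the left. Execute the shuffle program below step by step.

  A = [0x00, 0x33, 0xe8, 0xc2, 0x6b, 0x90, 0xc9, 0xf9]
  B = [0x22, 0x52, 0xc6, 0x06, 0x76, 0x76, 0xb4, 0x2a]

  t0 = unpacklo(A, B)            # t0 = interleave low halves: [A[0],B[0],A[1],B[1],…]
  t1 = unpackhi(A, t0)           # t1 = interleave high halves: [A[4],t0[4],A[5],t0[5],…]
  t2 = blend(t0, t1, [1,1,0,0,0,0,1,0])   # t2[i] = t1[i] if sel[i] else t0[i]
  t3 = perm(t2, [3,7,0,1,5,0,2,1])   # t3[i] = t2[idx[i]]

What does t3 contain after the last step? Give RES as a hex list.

RES = [0x52, 0x06, 0x6b, 0xe8, 0xc6, 0x6b, 0x33, 0xe8]

→ t0 |00|22|33|52|e8|c6|c2|06|
→ t1 |6b|e8|90|c6|c9|c2|f9|06|
→ t2 |6b|e8|33|52|e8|c6|f9|06|
→ t3 |52|06|6b|e8|c6|6b|33|e8|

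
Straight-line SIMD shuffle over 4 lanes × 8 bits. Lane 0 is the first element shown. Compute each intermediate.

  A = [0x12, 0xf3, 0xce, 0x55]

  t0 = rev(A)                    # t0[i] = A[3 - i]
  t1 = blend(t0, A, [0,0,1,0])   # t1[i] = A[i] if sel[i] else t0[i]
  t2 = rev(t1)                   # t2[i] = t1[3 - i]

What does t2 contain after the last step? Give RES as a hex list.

  t0: 55 ce f3 12
  t1: 55 ce ce 12
  t2: 12 ce ce 55

RES = [ 0x12  0xce  0xce  0x55 ]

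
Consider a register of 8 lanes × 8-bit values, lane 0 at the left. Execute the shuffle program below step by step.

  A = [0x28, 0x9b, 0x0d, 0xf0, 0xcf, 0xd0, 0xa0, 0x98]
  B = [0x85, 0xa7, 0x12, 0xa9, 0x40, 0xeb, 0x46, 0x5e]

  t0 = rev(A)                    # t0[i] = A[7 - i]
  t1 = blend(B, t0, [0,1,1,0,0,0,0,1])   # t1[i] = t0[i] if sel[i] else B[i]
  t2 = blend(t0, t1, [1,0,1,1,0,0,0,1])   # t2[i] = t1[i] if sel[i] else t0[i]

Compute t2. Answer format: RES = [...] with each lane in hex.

RES = [0x85, 0xa0, 0xd0, 0xa9, 0xf0, 0x0d, 0x9b, 0x28]

t0 = [0x98, 0xa0, 0xd0, 0xcf, 0xf0, 0x0d, 0x9b, 0x28]
t1 = [0x85, 0xa0, 0xd0, 0xa9, 0x40, 0xeb, 0x46, 0x28]
t2 = [0x85, 0xa0, 0xd0, 0xa9, 0xf0, 0x0d, 0x9b, 0x28]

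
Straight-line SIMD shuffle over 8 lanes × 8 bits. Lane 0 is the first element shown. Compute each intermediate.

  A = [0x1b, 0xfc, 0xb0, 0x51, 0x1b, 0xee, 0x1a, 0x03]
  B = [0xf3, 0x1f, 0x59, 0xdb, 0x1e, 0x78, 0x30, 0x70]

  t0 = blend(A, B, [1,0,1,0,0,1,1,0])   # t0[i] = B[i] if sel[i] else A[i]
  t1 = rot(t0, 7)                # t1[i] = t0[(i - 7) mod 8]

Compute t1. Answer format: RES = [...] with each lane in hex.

RES = [ 0xfc  0x59  0x51  0x1b  0x78  0x30  0x03  0xf3 ]

t0 = [0xf3, 0xfc, 0x59, 0x51, 0x1b, 0x78, 0x30, 0x03]
t1 = [0xfc, 0x59, 0x51, 0x1b, 0x78, 0x30, 0x03, 0xf3]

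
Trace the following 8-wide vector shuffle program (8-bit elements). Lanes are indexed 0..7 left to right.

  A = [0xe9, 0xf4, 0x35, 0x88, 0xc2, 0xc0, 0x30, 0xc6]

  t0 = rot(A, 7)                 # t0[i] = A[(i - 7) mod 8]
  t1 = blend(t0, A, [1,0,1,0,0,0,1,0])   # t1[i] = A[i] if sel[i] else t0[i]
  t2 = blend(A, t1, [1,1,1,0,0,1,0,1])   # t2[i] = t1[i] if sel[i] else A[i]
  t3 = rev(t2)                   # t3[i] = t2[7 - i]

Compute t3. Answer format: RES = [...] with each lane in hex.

→ t0 |f4|35|88|c2|c0|30|c6|e9|
→ t1 |e9|35|35|c2|c0|30|30|e9|
→ t2 |e9|35|35|88|c2|30|30|e9|
→ t3 |e9|30|30|c2|88|35|35|e9|

RES = [0xe9, 0x30, 0x30, 0xc2, 0x88, 0x35, 0x35, 0xe9]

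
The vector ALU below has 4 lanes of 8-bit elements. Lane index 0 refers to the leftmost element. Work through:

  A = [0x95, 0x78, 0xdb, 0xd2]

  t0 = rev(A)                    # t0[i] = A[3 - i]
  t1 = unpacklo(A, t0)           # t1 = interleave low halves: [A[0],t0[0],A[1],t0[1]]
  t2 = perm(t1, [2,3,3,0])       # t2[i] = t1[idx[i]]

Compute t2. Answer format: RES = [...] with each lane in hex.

RES = [0x78, 0xdb, 0xdb, 0x95]

  t0: d2 db 78 95
  t1: 95 d2 78 db
  t2: 78 db db 95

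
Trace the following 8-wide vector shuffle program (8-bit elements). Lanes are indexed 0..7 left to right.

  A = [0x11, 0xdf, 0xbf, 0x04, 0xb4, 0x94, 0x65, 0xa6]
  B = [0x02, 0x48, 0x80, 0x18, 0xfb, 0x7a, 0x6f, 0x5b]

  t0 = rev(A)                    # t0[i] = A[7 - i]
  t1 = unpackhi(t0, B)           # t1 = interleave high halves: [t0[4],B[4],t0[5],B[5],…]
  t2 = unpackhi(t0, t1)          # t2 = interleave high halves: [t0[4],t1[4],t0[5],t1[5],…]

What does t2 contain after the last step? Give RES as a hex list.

RES = [0x04, 0xdf, 0xbf, 0x6f, 0xdf, 0x11, 0x11, 0x5b]

→ t0 |a6|65|94|b4|04|bf|df|11|
→ t1 |04|fb|bf|7a|df|6f|11|5b|
→ t2 |04|df|bf|6f|df|11|11|5b|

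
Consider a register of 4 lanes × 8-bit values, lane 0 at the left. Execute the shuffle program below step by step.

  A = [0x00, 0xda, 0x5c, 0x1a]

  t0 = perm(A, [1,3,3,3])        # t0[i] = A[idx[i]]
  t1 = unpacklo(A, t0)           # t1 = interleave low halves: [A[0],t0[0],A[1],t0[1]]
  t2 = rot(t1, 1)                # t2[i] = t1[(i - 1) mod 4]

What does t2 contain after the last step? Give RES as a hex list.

t0 = [0xda, 0x1a, 0x1a, 0x1a]
t1 = [0x00, 0xda, 0xda, 0x1a]
t2 = [0x1a, 0x00, 0xda, 0xda]

RES = [ 0x1a  0x00  0xda  0xda ]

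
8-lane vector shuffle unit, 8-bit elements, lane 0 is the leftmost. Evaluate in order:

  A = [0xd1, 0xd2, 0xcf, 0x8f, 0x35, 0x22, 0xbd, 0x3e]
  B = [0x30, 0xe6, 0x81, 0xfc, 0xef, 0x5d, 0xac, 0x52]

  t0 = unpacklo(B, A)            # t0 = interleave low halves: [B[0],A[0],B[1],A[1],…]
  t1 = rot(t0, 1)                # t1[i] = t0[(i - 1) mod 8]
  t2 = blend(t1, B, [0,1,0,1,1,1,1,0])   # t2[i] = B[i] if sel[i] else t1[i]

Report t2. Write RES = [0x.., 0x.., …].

RES = [ 0x8f  0xe6  0xd1  0xfc  0xef  0x5d  0xac  0xfc ]

  t0: 30 d1 e6 d2 81 cf fc 8f
  t1: 8f 30 d1 e6 d2 81 cf fc
  t2: 8f e6 d1 fc ef 5d ac fc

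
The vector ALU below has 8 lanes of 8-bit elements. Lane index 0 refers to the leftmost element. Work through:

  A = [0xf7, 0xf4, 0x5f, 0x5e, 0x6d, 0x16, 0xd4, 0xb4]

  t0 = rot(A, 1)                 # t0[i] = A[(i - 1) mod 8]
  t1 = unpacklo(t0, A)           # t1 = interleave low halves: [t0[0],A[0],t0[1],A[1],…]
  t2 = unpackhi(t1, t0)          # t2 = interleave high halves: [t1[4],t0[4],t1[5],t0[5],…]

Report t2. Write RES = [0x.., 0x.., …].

  t0: b4 f7 f4 5f 5e 6d 16 d4
  t1: b4 f7 f7 f4 f4 5f 5f 5e
  t2: f4 5e 5f 6d 5f 16 5e d4

RES = [0xf4, 0x5e, 0x5f, 0x6d, 0x5f, 0x16, 0x5e, 0xd4]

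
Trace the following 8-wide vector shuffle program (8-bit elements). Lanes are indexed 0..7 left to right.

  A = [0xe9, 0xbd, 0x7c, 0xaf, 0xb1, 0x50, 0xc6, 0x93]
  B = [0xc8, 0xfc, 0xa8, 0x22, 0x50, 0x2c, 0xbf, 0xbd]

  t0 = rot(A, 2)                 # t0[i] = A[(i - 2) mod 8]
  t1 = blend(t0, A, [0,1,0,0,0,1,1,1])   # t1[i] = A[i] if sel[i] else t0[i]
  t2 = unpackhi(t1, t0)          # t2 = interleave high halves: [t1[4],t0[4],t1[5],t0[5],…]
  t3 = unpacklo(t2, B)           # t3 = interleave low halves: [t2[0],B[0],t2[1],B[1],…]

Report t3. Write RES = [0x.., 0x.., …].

  t0: c6 93 e9 bd 7c af b1 50
  t1: c6 bd e9 bd 7c 50 c6 93
  t2: 7c 7c 50 af c6 b1 93 50
  t3: 7c c8 7c fc 50 a8 af 22

RES = [0x7c, 0xc8, 0x7c, 0xfc, 0x50, 0xa8, 0xaf, 0x22]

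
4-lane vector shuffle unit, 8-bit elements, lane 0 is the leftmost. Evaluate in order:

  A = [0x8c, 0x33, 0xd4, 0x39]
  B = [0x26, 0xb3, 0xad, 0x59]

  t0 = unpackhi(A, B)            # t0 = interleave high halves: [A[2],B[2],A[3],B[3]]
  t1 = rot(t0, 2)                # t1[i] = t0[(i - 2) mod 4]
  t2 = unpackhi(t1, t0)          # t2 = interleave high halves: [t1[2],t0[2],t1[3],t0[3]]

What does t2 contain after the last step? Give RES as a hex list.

RES = [0xd4, 0x39, 0xad, 0x59]

→ t0 |d4|ad|39|59|
→ t1 |39|59|d4|ad|
→ t2 |d4|39|ad|59|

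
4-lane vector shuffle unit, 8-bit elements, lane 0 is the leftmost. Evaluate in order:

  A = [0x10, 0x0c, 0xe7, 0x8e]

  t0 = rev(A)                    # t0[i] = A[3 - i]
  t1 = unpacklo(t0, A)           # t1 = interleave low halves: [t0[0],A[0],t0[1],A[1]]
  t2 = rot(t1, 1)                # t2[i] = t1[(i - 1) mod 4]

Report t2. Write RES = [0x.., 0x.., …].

RES = [0x0c, 0x8e, 0x10, 0xe7]

t0 = [0x8e, 0xe7, 0x0c, 0x10]
t1 = [0x8e, 0x10, 0xe7, 0x0c]
t2 = [0x0c, 0x8e, 0x10, 0xe7]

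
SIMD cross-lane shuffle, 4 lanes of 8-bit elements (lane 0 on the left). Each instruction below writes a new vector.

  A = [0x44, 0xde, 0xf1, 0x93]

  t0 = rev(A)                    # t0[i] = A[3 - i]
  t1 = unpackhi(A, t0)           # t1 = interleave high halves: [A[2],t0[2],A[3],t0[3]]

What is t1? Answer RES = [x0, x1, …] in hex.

t0 = [0x93, 0xf1, 0xde, 0x44]
t1 = [0xf1, 0xde, 0x93, 0x44]

RES = [0xf1, 0xde, 0x93, 0x44]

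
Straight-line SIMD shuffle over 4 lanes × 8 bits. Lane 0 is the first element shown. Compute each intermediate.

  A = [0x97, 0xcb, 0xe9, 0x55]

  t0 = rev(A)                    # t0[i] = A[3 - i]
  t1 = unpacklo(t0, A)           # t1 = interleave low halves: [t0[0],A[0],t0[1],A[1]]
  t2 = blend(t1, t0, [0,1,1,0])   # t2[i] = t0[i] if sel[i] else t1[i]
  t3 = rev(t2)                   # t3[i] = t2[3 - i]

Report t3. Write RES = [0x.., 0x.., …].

RES = [0xcb, 0xcb, 0xe9, 0x55]

t0 = [0x55, 0xe9, 0xcb, 0x97]
t1 = [0x55, 0x97, 0xe9, 0xcb]
t2 = [0x55, 0xe9, 0xcb, 0xcb]
t3 = [0xcb, 0xcb, 0xe9, 0x55]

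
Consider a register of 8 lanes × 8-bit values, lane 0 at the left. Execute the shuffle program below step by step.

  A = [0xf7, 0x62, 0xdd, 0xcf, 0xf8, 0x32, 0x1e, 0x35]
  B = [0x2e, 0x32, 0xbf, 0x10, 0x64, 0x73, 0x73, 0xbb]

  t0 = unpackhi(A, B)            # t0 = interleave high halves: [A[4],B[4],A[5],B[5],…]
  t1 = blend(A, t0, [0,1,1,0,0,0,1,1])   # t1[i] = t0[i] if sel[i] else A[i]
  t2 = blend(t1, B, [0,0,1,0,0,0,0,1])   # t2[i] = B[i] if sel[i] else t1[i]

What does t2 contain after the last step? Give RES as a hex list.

RES = [0xf7, 0x64, 0xbf, 0xcf, 0xf8, 0x32, 0x35, 0xbb]

  t0: f8 64 32 73 1e 73 35 bb
  t1: f7 64 32 cf f8 32 35 bb
  t2: f7 64 bf cf f8 32 35 bb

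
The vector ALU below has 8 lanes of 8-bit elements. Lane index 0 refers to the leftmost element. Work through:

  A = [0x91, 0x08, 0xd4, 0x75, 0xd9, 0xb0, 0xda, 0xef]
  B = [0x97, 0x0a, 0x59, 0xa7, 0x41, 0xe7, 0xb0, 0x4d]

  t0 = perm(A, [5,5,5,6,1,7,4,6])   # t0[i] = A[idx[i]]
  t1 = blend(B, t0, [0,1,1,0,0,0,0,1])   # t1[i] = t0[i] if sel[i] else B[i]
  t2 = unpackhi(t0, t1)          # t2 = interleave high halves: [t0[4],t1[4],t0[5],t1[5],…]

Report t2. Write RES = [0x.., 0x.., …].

RES = [0x08, 0x41, 0xef, 0xe7, 0xd9, 0xb0, 0xda, 0xda]

  t0: b0 b0 b0 da 08 ef d9 da
  t1: 97 b0 b0 a7 41 e7 b0 da
  t2: 08 41 ef e7 d9 b0 da da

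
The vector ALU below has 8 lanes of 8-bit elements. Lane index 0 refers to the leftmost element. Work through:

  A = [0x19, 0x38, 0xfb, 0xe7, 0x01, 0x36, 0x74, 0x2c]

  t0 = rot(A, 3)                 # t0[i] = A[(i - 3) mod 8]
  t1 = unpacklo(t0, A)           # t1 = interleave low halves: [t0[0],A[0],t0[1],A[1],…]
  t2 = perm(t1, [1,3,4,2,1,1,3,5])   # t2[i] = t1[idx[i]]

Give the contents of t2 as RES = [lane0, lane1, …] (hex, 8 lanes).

→ t0 |36|74|2c|19|38|fb|e7|01|
→ t1 |36|19|74|38|2c|fb|19|e7|
→ t2 |19|38|2c|74|19|19|38|fb|

RES = [ 0x19  0x38  0x2c  0x74  0x19  0x19  0x38  0xfb ]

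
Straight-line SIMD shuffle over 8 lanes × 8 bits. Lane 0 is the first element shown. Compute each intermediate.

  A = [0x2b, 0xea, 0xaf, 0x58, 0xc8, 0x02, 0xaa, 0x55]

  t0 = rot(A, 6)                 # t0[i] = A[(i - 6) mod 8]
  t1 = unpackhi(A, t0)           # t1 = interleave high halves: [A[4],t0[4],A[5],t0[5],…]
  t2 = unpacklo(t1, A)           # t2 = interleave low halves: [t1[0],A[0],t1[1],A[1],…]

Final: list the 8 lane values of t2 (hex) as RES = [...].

  t0: af 58 c8 02 aa 55 2b ea
  t1: c8 aa 02 55 aa 2b 55 ea
  t2: c8 2b aa ea 02 af 55 58

RES = [ 0xc8  0x2b  0xaa  0xea  0x02  0xaf  0x55  0x58 ]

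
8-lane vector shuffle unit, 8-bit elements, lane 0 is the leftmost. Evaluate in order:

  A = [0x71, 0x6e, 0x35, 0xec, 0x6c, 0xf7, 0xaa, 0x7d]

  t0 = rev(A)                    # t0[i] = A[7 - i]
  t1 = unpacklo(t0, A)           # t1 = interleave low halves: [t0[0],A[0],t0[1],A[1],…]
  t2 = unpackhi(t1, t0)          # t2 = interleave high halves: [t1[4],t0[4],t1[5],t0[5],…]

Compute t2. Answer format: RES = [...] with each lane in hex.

t0 = [0x7d, 0xaa, 0xf7, 0x6c, 0xec, 0x35, 0x6e, 0x71]
t1 = [0x7d, 0x71, 0xaa, 0x6e, 0xf7, 0x35, 0x6c, 0xec]
t2 = [0xf7, 0xec, 0x35, 0x35, 0x6c, 0x6e, 0xec, 0x71]

RES = [ 0xf7  0xec  0x35  0x35  0x6c  0x6e  0xec  0x71 ]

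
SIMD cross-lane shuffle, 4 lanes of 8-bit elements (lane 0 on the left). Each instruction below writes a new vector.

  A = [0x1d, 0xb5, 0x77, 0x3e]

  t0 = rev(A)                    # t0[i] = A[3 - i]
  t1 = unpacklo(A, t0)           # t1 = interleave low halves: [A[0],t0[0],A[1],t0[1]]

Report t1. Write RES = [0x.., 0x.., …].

t0 = [0x3e, 0x77, 0xb5, 0x1d]
t1 = [0x1d, 0x3e, 0xb5, 0x77]

RES = [0x1d, 0x3e, 0xb5, 0x77]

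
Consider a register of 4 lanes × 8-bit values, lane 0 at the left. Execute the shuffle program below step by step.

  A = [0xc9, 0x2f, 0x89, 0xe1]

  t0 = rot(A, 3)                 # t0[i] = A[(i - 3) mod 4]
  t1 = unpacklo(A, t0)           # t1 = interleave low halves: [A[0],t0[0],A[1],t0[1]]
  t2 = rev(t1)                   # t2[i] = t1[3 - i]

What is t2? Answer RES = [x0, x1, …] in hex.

RES = [ 0x89  0x2f  0x2f  0xc9 ]

t0 = [0x2f, 0x89, 0xe1, 0xc9]
t1 = [0xc9, 0x2f, 0x2f, 0x89]
t2 = [0x89, 0x2f, 0x2f, 0xc9]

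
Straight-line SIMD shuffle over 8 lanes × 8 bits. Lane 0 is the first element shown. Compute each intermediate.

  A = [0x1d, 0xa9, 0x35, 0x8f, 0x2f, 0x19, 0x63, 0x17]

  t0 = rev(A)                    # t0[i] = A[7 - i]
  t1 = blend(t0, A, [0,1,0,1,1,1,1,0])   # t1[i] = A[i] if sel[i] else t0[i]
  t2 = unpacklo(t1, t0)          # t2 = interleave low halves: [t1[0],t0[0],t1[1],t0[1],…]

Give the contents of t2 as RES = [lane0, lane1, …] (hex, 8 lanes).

→ t0 |17|63|19|2f|8f|35|a9|1d|
→ t1 |17|a9|19|8f|2f|19|63|1d|
→ t2 |17|17|a9|63|19|19|8f|2f|

RES = [0x17, 0x17, 0xa9, 0x63, 0x19, 0x19, 0x8f, 0x2f]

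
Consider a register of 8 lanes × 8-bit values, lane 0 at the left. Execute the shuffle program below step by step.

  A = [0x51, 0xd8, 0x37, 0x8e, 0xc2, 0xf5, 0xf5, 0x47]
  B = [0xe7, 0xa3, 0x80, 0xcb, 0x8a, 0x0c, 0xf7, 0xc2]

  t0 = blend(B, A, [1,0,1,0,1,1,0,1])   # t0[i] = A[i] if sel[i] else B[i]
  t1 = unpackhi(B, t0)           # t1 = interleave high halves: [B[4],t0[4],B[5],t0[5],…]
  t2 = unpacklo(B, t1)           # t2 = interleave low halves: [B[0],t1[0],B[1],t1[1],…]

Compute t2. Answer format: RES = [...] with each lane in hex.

t0 = [0x51, 0xa3, 0x37, 0xcb, 0xc2, 0xf5, 0xf7, 0x47]
t1 = [0x8a, 0xc2, 0x0c, 0xf5, 0xf7, 0xf7, 0xc2, 0x47]
t2 = [0xe7, 0x8a, 0xa3, 0xc2, 0x80, 0x0c, 0xcb, 0xf5]

RES = [ 0xe7  0x8a  0xa3  0xc2  0x80  0x0c  0xcb  0xf5 ]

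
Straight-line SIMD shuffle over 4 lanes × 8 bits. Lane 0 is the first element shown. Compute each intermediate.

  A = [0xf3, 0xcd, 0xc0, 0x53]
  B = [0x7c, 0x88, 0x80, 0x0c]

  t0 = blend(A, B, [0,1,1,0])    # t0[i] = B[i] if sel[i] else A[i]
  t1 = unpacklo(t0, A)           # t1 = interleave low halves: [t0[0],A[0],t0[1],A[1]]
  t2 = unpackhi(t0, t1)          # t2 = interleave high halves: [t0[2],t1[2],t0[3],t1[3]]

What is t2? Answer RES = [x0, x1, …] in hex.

  t0: f3 88 80 53
  t1: f3 f3 88 cd
  t2: 80 88 53 cd

RES = [ 0x80  0x88  0x53  0xcd ]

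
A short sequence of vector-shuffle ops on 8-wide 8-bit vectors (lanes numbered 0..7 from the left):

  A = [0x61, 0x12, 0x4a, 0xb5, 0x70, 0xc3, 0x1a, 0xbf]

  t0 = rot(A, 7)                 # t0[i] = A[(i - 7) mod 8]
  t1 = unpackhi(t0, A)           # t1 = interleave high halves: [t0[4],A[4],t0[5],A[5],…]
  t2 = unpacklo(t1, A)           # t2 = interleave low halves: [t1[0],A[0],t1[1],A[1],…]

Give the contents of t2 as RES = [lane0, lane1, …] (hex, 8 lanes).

RES = [0xc3, 0x61, 0x70, 0x12, 0x1a, 0x4a, 0xc3, 0xb5]

  t0: 12 4a b5 70 c3 1a bf 61
  t1: c3 70 1a c3 bf 1a 61 bf
  t2: c3 61 70 12 1a 4a c3 b5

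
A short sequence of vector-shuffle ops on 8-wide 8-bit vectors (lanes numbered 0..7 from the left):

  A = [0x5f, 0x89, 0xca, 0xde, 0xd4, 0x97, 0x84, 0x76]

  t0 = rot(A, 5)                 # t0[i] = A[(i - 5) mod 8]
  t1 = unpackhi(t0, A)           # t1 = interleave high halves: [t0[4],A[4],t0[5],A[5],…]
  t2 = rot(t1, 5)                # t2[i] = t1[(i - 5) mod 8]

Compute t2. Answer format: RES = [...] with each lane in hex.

RES = [0x97, 0x89, 0x84, 0xca, 0x76, 0x76, 0xd4, 0x5f]

→ t0 |de|d4|97|84|76|5f|89|ca|
→ t1 |76|d4|5f|97|89|84|ca|76|
→ t2 |97|89|84|ca|76|76|d4|5f|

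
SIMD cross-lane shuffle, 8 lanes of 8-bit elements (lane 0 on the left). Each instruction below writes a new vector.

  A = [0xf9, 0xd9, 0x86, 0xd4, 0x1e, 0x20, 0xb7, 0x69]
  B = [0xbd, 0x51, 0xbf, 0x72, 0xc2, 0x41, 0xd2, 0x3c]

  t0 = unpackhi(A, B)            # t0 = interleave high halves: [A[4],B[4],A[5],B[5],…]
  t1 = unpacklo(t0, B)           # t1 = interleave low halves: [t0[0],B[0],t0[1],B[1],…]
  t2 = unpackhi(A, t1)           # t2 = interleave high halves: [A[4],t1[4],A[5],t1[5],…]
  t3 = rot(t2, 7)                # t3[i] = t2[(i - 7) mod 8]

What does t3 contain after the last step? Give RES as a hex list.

→ t0 |1e|c2|20|41|b7|d2|69|3c|
→ t1 |1e|bd|c2|51|20|bf|41|72|
→ t2 |1e|20|20|bf|b7|41|69|72|
→ t3 |20|20|bf|b7|41|69|72|1e|

RES = [0x20, 0x20, 0xbf, 0xb7, 0x41, 0x69, 0x72, 0x1e]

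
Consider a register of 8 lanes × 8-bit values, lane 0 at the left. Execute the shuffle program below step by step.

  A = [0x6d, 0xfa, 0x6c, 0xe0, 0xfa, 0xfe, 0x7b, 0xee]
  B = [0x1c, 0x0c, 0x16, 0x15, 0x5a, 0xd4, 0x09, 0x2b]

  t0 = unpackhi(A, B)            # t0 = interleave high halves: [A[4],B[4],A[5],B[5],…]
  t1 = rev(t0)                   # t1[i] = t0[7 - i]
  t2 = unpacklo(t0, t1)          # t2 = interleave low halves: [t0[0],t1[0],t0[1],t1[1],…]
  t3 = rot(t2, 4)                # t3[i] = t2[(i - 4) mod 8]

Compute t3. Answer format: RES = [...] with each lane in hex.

→ t0 |fa|5a|fe|d4|7b|09|ee|2b|
→ t1 |2b|ee|09|7b|d4|fe|5a|fa|
→ t2 |fa|2b|5a|ee|fe|09|d4|7b|
→ t3 |fe|09|d4|7b|fa|2b|5a|ee|

RES = [ 0xfe  0x09  0xd4  0x7b  0xfa  0x2b  0x5a  0xee ]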